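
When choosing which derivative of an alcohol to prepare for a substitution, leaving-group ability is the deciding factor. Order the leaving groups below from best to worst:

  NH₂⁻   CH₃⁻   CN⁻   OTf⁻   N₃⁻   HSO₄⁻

OTf⁻ > HSO₄⁻ > N₃⁻ > CN⁻ > NH₂⁻ > CH₃⁻

OTf⁻: pKₐ(CF₃SO₃H (triflic acid)) ≈ -14
HSO₄⁻: pKₐ(H₂SO₄) ≈ -3 — conjugate base of a strong mineral acid
N₃⁻: pKₐ(HN₃) ≈ 4.7 — linear, resonance-stabilised
CN⁻: pKₐ(HCN) ≈ 9.2
NH₂⁻: pKₐ(NH₃) ≈ 38
CH₃⁻: pKₐ(CH₄) ≈ 48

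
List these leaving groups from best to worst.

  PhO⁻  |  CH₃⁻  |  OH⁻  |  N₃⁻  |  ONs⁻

Leaving-group ability tracks the stability of the departed species; conjugate-acid pKₐ is the usual yardstick (lower pKₐ → better LG).
ONs⁻: pKₐ(p-O₂NC₆H₄SO₃H) ≈ -3.5 — p-nitro group further stabilises the sulfonate
N₃⁻: pKₐ(HN₃) ≈ 4.7
PhO⁻: pKₐ(C₆H₅OH (phenol)) ≈ 10 — resonance into the ring helps, but still a poor LG
OH⁻: pKₐ(H₂O) ≈ 15.7 — strong base; essentially never leaves without prior activation
CH₃⁻: pKₐ(CH₄) ≈ 48 — unstabilised carbanion; the worst conceivable leaving group

ONs⁻ > N₃⁻ > PhO⁻ > OH⁻ > CH₃⁻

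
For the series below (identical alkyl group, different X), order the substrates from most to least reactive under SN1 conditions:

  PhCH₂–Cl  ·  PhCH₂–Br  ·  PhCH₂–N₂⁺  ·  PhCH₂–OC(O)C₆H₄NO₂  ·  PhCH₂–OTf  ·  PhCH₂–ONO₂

PhCH₂–N₂⁺ > PhCH₂–OTf > PhCH₂–Br > PhCH₂–Cl > PhCH₂–ONO₂ > PhCH₂–OC(O)C₆H₄NO₂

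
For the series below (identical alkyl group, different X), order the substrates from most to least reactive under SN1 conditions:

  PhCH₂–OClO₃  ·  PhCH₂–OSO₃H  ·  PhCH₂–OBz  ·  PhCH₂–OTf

PhCH₂–OTf > PhCH₂–OClO₃ > PhCH₂–OSO₃H > PhCH₂–OBz

The skeletons are identical, so relative rate is governed entirely by leaving-group ability.
Leaving-group ability tracks the stability of the departed species; conjugate-acid pKₐ is the usual yardstick (lower pKₐ → better LG).
PhCH₂–OTf loses OTf⁻: pKₐ(CF₃SO₃H (triflic acid)) ≈ -14
PhCH₂–OClO₃ loses ClO₄⁻: pKₐ(HClO₄) ≈ -10
PhCH₂–OSO₃H loses HSO₄⁻: pKₐ(H₂SO₄) ≈ -3
PhCH₂–OBz loses PhCOO⁻: pKₐ(C₆H₅COOH) ≈ 4.2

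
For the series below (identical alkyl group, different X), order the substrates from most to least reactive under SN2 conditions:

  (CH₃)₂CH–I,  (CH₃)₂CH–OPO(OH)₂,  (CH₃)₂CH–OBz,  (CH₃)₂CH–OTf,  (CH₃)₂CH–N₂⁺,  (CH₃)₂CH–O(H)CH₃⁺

With the same alkyl group throughout, only the leaving group differentiates the rates.
The more stable X⁻ (or X) is on its own — i.e. the weaker a base it is — the better a leaving group it makes.
(CH₃)₂CH–N₂⁺ loses N₂: no meaningful conjugate acid; N₂ departs as an exceptionally stable neutral molecule
(CH₃)₂CH–OTf loses OTf⁻: pKₐ(CF₃SO₃H (triflic acid)) ≈ -14
(CH₃)₂CH–I loses I⁻: pKₐ(HI) ≈ -10
(CH₃)₂CH–O(H)CH₃⁺ loses R'OH: pKₐ(R'OH₂⁺) ≈ -2.4
(CH₃)₂CH–OPO(OH)₂ loses H₂PO₄⁻: pKₐ(H₃PO₄) ≈ 2.1
(CH₃)₂CH–OBz loses PhCOO⁻: pKₐ(C₆H₅COOH) ≈ 4.2

(CH₃)₂CH–N₂⁺ > (CH₃)₂CH–OTf > (CH₃)₂CH–I > (CH₃)₂CH–O(H)CH₃⁺ > (CH₃)₂CH–OPO(OH)₂ > (CH₃)₂CH–OBz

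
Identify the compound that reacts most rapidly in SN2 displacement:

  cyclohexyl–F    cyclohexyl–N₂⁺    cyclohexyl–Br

cyclohexyl–N₂⁺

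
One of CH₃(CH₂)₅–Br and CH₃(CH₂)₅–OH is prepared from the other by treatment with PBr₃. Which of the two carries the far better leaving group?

From CH₃(CH₂)₅–OH the departing group would be OH⁻ (pKₐ(H₂O) ≈ 15.7). Strong base; essentially never leaves without prior activation.
From CH₃(CH₂)₅–Br the leaving group is Br⁻ (pKₐ(HBr) ≈ -9). Weak base; good leaving group.
Treatment with PBr₃ works by replacing the hydroxyl with bromide, making CH₃(CH₂)₅–Br enormously more reactive.

CH₃(CH₂)₅–Br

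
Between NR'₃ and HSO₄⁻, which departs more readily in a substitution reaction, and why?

HSO₄⁻ is the better leaving group.
pKₐ(H₂SO₄) ≈ -3 versus pKₐ(R'₃NH⁺) ≈ 10.7: HSO₄⁻ is the much weaker base.
Conjugate base of a strong mineral acid.

HSO₄⁻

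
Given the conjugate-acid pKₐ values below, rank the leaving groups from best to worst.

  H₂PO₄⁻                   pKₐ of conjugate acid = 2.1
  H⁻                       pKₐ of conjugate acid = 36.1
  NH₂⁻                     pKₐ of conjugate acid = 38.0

Lower conjugate-acid pKₐ ⇒ weaker base ⇒ better leaving group.
Sorting by the given values: H₂PO₄⁻ (2.1), H⁻ (36.1), NH₂⁻ (38.0).

H₂PO₄⁻ > H⁻ > NH₂⁻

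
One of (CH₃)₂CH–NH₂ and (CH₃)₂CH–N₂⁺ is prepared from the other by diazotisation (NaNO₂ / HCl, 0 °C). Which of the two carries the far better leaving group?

(CH₃)₂CH–N₂⁺

From (CH₃)₂CH–NH₂ the departing group would be NH₂⁻ (pKₐ(NH₃) ≈ 38). Extremely strong base; never a leaving group.
From (CH₃)₂CH–N₂⁺ the leaving group is N₂ (no meaningful conjugate acid; N₂ departs as an exceptionally stable neutral molecule).
Diazotisation (NaNO₂ / HCl, 0 °C) works by generating a diazonium salt that expels N₂, making (CH₃)₂CH–N₂⁺ enormously more reactive.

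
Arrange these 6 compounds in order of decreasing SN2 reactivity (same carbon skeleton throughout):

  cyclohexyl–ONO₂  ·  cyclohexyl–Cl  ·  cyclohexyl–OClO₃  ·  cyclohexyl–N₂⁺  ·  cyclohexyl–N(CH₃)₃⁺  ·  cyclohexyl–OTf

The skeletons are identical, so relative rate is governed entirely by leaving-group ability.
Leaving-group ability tracks the stability of the departed species; conjugate-acid pKₐ is the usual yardstick (lower pKₐ → better LG).
cyclohexyl–N₂⁺ loses N₂: no meaningful conjugate acid; N₂ departs as an exceptionally stable neutral molecule
cyclohexyl–OTf loses OTf⁻: pKₐ(CF₃SO₃H (triflic acid)) ≈ -14
cyclohexyl–OClO₃ loses ClO₄⁻: pKₐ(HClO₄) ≈ -10
cyclohexyl–Cl loses Cl⁻: pKₐ(HCl) ≈ -7
cyclohexyl–ONO₂ loses NO₃⁻: pKₐ(HNO₃) ≈ -1.3
cyclohexyl–N(CH₃)₃⁺ loses NR'₃: pKₐ(R'₃NH⁺) ≈ 10.7

cyclohexyl–N₂⁺ > cyclohexyl–OTf > cyclohexyl–OClO₃ > cyclohexyl–Cl > cyclohexyl–ONO₂ > cyclohexyl–N(CH₃)₃⁺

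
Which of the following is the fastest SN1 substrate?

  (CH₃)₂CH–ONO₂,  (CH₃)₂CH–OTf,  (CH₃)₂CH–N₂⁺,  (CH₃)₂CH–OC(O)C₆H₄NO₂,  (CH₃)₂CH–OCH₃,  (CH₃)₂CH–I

With the same alkyl group throughout, only the leaving group differentiates the rates.
The more stable X⁻ (or X) is on its own — i.e. the weaker a base it is — the better a leaving group it makes.
(CH₃)₂CH–N₂⁺ loses N₂: no meaningful conjugate acid; N₂ departs as an exceptionally stable neutral molecule
(CH₃)₂CH–OTf loses OTf⁻: pKₐ(CF₃SO₃H (triflic acid)) ≈ -14
(CH₃)₂CH–I loses I⁻: pKₐ(HI) ≈ -10
(CH₃)₂CH–ONO₂ loses NO₃⁻: pKₐ(HNO₃) ≈ -1.3
(CH₃)₂CH–OC(O)C₆H₄NO₂ loses p-O₂N–C₆H₄–COO⁻: pKₐ(p-nitrobenzoic acid) ≈ 3.4
(CH₃)₂CH–OCH₃ loses CH₃O⁻: pKₐ(CH₃OH) ≈ 15.5

(CH₃)₂CH–N₂⁺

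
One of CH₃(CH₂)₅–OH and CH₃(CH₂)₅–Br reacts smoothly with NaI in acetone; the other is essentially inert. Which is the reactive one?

From CH₃(CH₂)₅–OH the departing group would be OH⁻ (pKₐ(H₂O) ≈ 15.7). Strong base; essentially never leaves without prior activation.
From CH₃(CH₂)₅–Br the leaving group is Br⁻ (pKₐ(HBr) ≈ -9). Weak base; good leaving group.
(In practice CH₃(CH₂)₅–Br is made from CH₃(CH₂)₅–OH by treatment with PBr₃, replacing the hydroxyl with bromide.)

CH₃(CH₂)₅–Br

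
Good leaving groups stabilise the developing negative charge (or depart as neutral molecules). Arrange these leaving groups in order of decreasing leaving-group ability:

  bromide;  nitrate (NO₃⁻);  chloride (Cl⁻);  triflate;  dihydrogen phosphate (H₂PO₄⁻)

triflate > bromide > chloride (Cl⁻) > nitrate (NO₃⁻) > dihydrogen phosphate (H₂PO₄⁻)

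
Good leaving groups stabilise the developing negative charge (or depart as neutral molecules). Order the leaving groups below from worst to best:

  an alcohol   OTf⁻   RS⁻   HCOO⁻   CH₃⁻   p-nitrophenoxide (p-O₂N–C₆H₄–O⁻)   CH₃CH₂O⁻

A good leaving group is a weak base: the lower the pKₐ of its conjugate acid, the more readily it departs.
OTf⁻: pKₐ(CF₃SO₃H (triflic acid)) ≈ -14 — charge spread over three oxygens and a CF₃ group; the premier leaving group in synthesis
an alcohol: pKₐ(R'OH₂⁺) ≈ -2.4 — neutral; leaves from a protonated ether (an oxonium ion, R–O(H)R'⁺)
HCOO⁻: pKₐ(HCOOH) ≈ 3.8 — resonance-stabilised carboxylate
p-nitrophenoxide (p-O₂N–C₆H₄–O⁻): pKₐ(p-nitrophenol) ≈ 7.2 — nitro group delocalises the charge; the classic chromogenic LG
RS⁻: pKₐ(RSH (a thiol)) ≈ 10.5 — moderately basic; rarely leaves without activation
CH₃CH₂O⁻: pKₐ(CH₃CH₂OH) ≈ 16 — strong base; alkoxides do not leave unassisted
CH₃⁻: pKₐ(CH₄) ≈ 48
Reversing gives the worst-to-best order requested.

CH₃⁻ < CH₃CH₂O⁻ < RS⁻ < p-nitrophenoxide (p-O₂N–C₆H₄–O⁻) < HCOO⁻ < an alcohol < OTf⁻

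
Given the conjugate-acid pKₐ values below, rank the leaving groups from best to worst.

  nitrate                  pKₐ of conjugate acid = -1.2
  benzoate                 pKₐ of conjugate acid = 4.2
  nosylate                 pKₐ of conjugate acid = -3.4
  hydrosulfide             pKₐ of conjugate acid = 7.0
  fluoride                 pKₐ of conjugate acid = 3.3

nosylate > nitrate > fluoride > benzoate > hydrosulfide

Lower conjugate-acid pKₐ ⇒ weaker base ⇒ better leaving group.
Sorting by the given values: nosylate (-3.4), nitrate (-1.2), fluoride (3.3), benzoate (4.2), hydrosulfide (7.0).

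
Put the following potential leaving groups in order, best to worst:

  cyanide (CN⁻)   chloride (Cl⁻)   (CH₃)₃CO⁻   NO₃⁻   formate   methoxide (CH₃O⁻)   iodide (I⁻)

iodide (I⁻) > chloride (Cl⁻) > NO₃⁻ > formate > cyanide (CN⁻) > methoxide (CH₃O⁻) > (CH₃)₃CO⁻

Leaving-group ability tracks the stability of the departed species; conjugate-acid pKₐ is the usual yardstick (lower pKₐ → better LG).
iodide (I⁻): pKₐ(HI) ≈ -10 — large, highly polarisable; very weak base
chloride (Cl⁻): pKₐ(HCl) ≈ -7 — moderately weak base
NO₃⁻: pKₐ(HNO₃) ≈ -1.3 — resonance-delocalised over three oxygens
formate: pKₐ(HCOOH) ≈ 3.8 — resonance-stabilised carboxylate
cyanide (CN⁻): pKₐ(HCN) ≈ 9.2 — sp carbon stabilises the charge somewhat, but still a poor LG
methoxide (CH₃O⁻): pKₐ(CH₃OH) ≈ 15.5
(CH₃)₃CO⁻: pKₐ(t-BuOH) ≈ 18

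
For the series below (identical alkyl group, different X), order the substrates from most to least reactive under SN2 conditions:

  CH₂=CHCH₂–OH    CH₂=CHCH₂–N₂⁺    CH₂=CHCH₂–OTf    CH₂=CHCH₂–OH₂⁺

CH₂=CHCH₂–N₂⁺ > CH₂=CHCH₂–OTf > CH₂=CHCH₂–OH₂⁺ > CH₂=CHCH₂–OH

The skeletons are identical, so relative rate is governed entirely by leaving-group ability.
A good leaving group is a weak base: the lower the pKₐ of its conjugate acid, the more readily it departs.
CH₂=CHCH₂–N₂⁺ loses N₂: no meaningful conjugate acid; N₂ departs as an exceptionally stable neutral molecule
CH₂=CHCH₂–OTf loses OTf⁻: pKₐ(CF₃SO₃H (triflic acid)) ≈ -14
CH₂=CHCH₂–OH₂⁺ loses H₂O: pKₐ(H₃O⁺) ≈ -1.7
CH₂=CHCH₂–OH loses OH⁻: pKₐ(H₂O) ≈ 15.7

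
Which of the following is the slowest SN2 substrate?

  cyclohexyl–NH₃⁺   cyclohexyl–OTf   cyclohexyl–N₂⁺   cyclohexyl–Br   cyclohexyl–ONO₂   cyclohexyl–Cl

cyclohexyl–NH₃⁺

With the same alkyl group throughout, only the leaving group differentiates the rates.
Leaving-group ability tracks the stability of the departed species; conjugate-acid pKₐ is the usual yardstick (lower pKₐ → better LG).
cyclohexyl–N₂⁺ loses N₂: no meaningful conjugate acid; N₂ departs as an exceptionally stable neutral molecule
cyclohexyl–OTf loses OTf⁻: pKₐ(CF₃SO₃H (triflic acid)) ≈ -14
cyclohexyl–Br loses Br⁻: pKₐ(HBr) ≈ -9
cyclohexyl–Cl loses Cl⁻: pKₐ(HCl) ≈ -7
cyclohexyl–ONO₂ loses NO₃⁻: pKₐ(HNO₃) ≈ -1.3
cyclohexyl–NH₃⁺ loses NH₃: pKₐ(NH₄⁺) ≈ 9.2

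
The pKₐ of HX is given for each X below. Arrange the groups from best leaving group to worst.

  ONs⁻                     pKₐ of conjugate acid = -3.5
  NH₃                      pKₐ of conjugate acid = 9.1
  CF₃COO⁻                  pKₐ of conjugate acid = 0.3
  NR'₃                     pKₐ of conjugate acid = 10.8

ONs⁻ > CF₃COO⁻ > NH₃ > NR'₃

Lower conjugate-acid pKₐ ⇒ weaker base ⇒ better leaving group.
Sorting by the given values: ONs⁻ (-3.5), CF₃COO⁻ (0.3), NH₃ (9.1), NR'₃ (10.8).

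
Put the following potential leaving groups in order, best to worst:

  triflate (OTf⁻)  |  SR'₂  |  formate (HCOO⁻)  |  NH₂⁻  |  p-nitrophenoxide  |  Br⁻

The more stable X⁻ (or X) is on its own — i.e. the weaker a base it is — the better a leaving group it makes.
triflate (OTf⁻): pKₐ(CF₃SO₃H (triflic acid)) ≈ -14
Br⁻: pKₐ(HBr) ≈ -9
SR'₂: pKₐ(R'₂SH⁺) ≈ -7
formate (HCOO⁻): pKₐ(HCOOH) ≈ 3.8
p-nitrophenoxide: pKₐ(p-nitrophenol) ≈ 7.2
NH₂⁻: pKₐ(NH₃) ≈ 38

triflate (OTf⁻) > Br⁻ > SR'₂ > formate (HCOO⁻) > p-nitrophenoxide > NH₂⁻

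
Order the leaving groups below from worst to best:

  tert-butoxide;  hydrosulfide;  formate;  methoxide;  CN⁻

tert-butoxide < methoxide < CN⁻ < hydrosulfide < formate

Rank by basicity of the departing species: weakest base leaves most easily.
formate: pKₐ(HCOOH) ≈ 3.8 — resonance-stabilised carboxylate
hydrosulfide: pKₐ(H₂S) ≈ 7
CN⁻: pKₐ(HCN) ≈ 9.2 — sp carbon stabilises the charge somewhat, but still a poor LG
methoxide: pKₐ(CH₃OH) ≈ 15.5
tert-butoxide: pKₐ(t-BuOH) ≈ 18 — bulky, strongly basic alkoxide
Listed from poorest to best leaving group as asked.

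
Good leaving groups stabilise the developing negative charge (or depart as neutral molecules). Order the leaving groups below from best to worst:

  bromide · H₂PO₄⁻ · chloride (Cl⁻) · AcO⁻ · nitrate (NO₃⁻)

bromide > chloride (Cl⁻) > nitrate (NO₃⁻) > H₂PO₄⁻ > AcO⁻

bromide: pKₐ(HBr) ≈ -9 — weak base; good leaving group
chloride (Cl⁻): pKₐ(HCl) ≈ -7
nitrate (NO₃⁻): pKₐ(HNO₃) ≈ -1.3 — resonance-delocalised over three oxygens
H₂PO₄⁻: pKₐ(H₃PO₄) ≈ 2.1 — moderate base; biological leaving group after further activation
AcO⁻: pKₐ(CH₃COOH) ≈ 4.8 — resonance-stabilised but still a weak base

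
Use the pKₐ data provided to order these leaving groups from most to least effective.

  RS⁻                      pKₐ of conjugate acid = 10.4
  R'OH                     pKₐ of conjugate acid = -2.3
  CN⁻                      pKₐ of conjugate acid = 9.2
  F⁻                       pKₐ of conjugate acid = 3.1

R'OH > F⁻ > CN⁻ > RS⁻

Lower conjugate-acid pKₐ ⇒ weaker base ⇒ better leaving group.
Sorting by the given values: R'OH (-2.3), F⁻ (3.1), CN⁻ (9.2), RS⁻ (10.4).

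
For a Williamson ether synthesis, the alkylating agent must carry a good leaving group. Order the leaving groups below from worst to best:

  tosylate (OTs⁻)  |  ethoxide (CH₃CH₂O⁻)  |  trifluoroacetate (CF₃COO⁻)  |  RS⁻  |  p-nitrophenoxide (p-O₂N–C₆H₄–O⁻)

ethoxide (CH₃CH₂O⁻) < RS⁻ < p-nitrophenoxide (p-O₂N–C₆H₄–O⁻) < trifluoroacetate (CF₃COO⁻) < tosylate (OTs⁻)

tosylate (OTs⁻): pKₐ(p-CH₃C₆H₄SO₃H (TsOH)) ≈ -2.8 — resonance-delocalised arenesulfonate
trifluoroacetate (CF₃COO⁻): pKₐ(CF₃COOH) ≈ 0.2 — strongly electron-withdrawing CF₃ stabilises the carboxylate
p-nitrophenoxide (p-O₂N–C₆H₄–O⁻): pKₐ(p-nitrophenol) ≈ 7.2
RS⁻: pKₐ(RSH (a thiol)) ≈ 10.5
ethoxide (CH₃CH₂O⁻): pKₐ(CH₃CH₂OH) ≈ 16
Reversing gives the worst-to-best order requested.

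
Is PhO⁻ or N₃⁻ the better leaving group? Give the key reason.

N₃⁻ is the better leaving group.
pKₐ(HN₃) ≈ 4.7 versus pKₐ(C₆H₅OH (phenol)) ≈ 10: N₃⁻ is the much weaker base.
Linear, resonance-stabilised.

N₃⁻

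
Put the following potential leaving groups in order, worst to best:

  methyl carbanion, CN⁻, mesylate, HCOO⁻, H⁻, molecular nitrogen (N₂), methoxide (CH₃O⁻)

The more stable X⁻ (or X) is on its own — i.e. the weaker a base it is — the better a leaving group it makes.
molecular nitrogen (N₂): no meaningful conjugate acid; N₂ departs as an exceptionally stable neutral molecule
mesylate: pKₐ(CH₃SO₃H (MsOH)) ≈ -1.9 — resonance-delocalised alkanesulfonate
HCOO⁻: pKₐ(HCOOH) ≈ 3.8 — resonance-stabilised carboxylate
CN⁻: pKₐ(HCN) ≈ 9.2 — sp carbon stabilises the charge somewhat, but still a poor LG
methoxide (CH₃O⁻): pKₐ(CH₃OH) ≈ 15.5 — strong base; alkoxides do not leave unassisted
H⁻: pKₐ(H₂) ≈ 36 — extremely strong base; leaves only in special hydride-transfer contexts
methyl carbanion: pKₐ(CH₄) ≈ 48 — unstabilised carbanion; the worst conceivable leaving group
Listed from poorest to best leaving group as asked.

methyl carbanion < H⁻ < methoxide (CH₃O⁻) < CN⁻ < HCOO⁻ < mesylate < molecular nitrogen (N₂)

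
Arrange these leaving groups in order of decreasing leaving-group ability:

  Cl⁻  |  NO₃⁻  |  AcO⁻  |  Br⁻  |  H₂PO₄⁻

Br⁻ > Cl⁻ > NO₃⁻ > H₂PO₄⁻ > AcO⁻

Br⁻: pKₐ(HBr) ≈ -9 — weak base; good leaving group
Cl⁻: pKₐ(HCl) ≈ -7 — moderately weak base
NO₃⁻: pKₐ(HNO₃) ≈ -1.3
H₂PO₄⁻: pKₐ(H₃PO₄) ≈ 2.1
AcO⁻: pKₐ(CH₃COOH) ≈ 4.8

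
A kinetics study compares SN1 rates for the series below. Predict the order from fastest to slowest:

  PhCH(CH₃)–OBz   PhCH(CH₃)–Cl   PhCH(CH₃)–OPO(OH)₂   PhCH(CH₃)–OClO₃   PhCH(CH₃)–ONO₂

Identical carbon frameworks mean the comparison reduces to leaving-group quality.
Rank by basicity of the departing species: weakest base leaves most easily.
PhCH(CH₃)–OClO₃ loses ClO₄⁻: pKₐ(HClO₄) ≈ -10
PhCH(CH₃)–Cl loses Cl⁻: pKₐ(HCl) ≈ -7
PhCH(CH₃)–ONO₂ loses NO₃⁻: pKₐ(HNO₃) ≈ -1.3
PhCH(CH₃)–OPO(OH)₂ loses H₂PO₄⁻: pKₐ(H₃PO₄) ≈ 2.1
PhCH(CH₃)–OBz loses PhCOO⁻: pKₐ(C₆H₅COOH) ≈ 4.2

PhCH(CH₃)–OClO₃ > PhCH(CH₃)–Cl > PhCH(CH₃)–ONO₂ > PhCH(CH₃)–OPO(OH)₂ > PhCH(CH₃)–OBz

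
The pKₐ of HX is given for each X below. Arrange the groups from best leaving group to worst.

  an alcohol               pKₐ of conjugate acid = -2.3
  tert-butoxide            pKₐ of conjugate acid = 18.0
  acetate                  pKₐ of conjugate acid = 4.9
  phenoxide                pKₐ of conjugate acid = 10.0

Lower conjugate-acid pKₐ ⇒ weaker base ⇒ better leaving group.
Sorting by the given values: an alcohol (-2.3), acetate (4.9), phenoxide (10.0), tert-butoxide (18.0).

an alcohol > acetate > phenoxide > tert-butoxide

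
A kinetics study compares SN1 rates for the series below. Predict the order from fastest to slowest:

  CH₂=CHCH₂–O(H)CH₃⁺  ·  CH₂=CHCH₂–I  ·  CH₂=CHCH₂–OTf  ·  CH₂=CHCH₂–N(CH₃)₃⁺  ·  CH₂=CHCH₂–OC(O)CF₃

The skeletons are identical, so relative rate is governed entirely by leaving-group ability.
The more stable X⁻ (or X) is on its own — i.e. the weaker a base it is — the better a leaving group it makes.
CH₂=CHCH₂–OTf loses OTf⁻: pKₐ(CF₃SO₃H (triflic acid)) ≈ -14
CH₂=CHCH₂–I loses I⁻: pKₐ(HI) ≈ -10
CH₂=CHCH₂–O(H)CH₃⁺ loses R'OH: pKₐ(R'OH₂⁺) ≈ -2.4
CH₂=CHCH₂–OC(O)CF₃ loses CF₃COO⁻: pKₐ(CF₃COOH) ≈ 0.2
CH₂=CHCH₂–N(CH₃)₃⁺ loses NR'₃: pKₐ(R'₃NH⁺) ≈ 10.7

CH₂=CHCH₂–OTf > CH₂=CHCH₂–I > CH₂=CHCH₂–O(H)CH₃⁺ > CH₂=CHCH₂–OC(O)CF₃ > CH₂=CHCH₂–N(CH₃)₃⁺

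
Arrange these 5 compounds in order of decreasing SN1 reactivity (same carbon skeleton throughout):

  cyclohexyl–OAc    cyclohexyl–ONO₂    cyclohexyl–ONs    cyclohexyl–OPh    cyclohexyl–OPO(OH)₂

cyclohexyl–ONs > cyclohexyl–ONO₂ > cyclohexyl–OPO(OH)₂ > cyclohexyl–OAc > cyclohexyl–OPh

Identical carbon frameworks mean the comparison reduces to leaving-group quality.
Leaving-group ability tracks the stability of the departed species; conjugate-acid pKₐ is the usual yardstick (lower pKₐ → better LG).
cyclohexyl–ONs loses ONs⁻: pKₐ(p-O₂NC₆H₄SO₃H) ≈ -3.5
cyclohexyl–ONO₂ loses NO₃⁻: pKₐ(HNO₃) ≈ -1.3
cyclohexyl–OPO(OH)₂ loses H₂PO₄⁻: pKₐ(H₃PO₄) ≈ 2.1
cyclohexyl–OAc loses AcO⁻: pKₐ(CH₃COOH) ≈ 4.8
cyclohexyl–OPh loses PhO⁻: pKₐ(C₆H₅OH (phenol)) ≈ 10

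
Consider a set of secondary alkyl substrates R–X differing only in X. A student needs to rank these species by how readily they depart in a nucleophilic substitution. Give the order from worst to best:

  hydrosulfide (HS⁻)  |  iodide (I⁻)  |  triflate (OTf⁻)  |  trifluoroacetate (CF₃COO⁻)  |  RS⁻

RS⁻ < hydrosulfide (HS⁻) < trifluoroacetate (CF₃COO⁻) < iodide (I⁻) < triflate (OTf⁻)

A good leaving group is a weak base: the lower the pKₐ of its conjugate acid, the more readily it departs.
triflate (OTf⁻): pKₐ(CF₃SO₃H (triflic acid)) ≈ -14
iodide (I⁻): pKₐ(HI) ≈ -10 — large, highly polarisable; very weak base
trifluoroacetate (CF₃COO⁻): pKₐ(CF₃COOH) ≈ 0.2
hydrosulfide (HS⁻): pKₐ(H₂S) ≈ 7 — larger and more polarisable than the oxygen analogue
RS⁻: pKₐ(RSH (a thiol)) ≈ 10.5 — moderately basic; rarely leaves without activation
Listed from poorest to best leaving group as asked.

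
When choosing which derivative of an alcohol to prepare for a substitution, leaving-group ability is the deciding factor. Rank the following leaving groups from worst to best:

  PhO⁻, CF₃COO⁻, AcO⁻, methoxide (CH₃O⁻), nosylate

nosylate: pKₐ(p-O₂NC₆H₄SO₃H) ≈ -3.5
CF₃COO⁻: pKₐ(CF₃COOH) ≈ 0.2
AcO⁻: pKₐ(CH₃COOH) ≈ 4.8 — resonance-stabilised but still a weak base
PhO⁻: pKₐ(C₆H₅OH (phenol)) ≈ 10
methoxide (CH₃O⁻): pKₐ(CH₃OH) ≈ 15.5 — strong base; alkoxides do not leave unassisted
Reversing gives the worst-to-best order requested.

methoxide (CH₃O⁻) < PhO⁻ < AcO⁻ < CF₃COO⁻ < nosylate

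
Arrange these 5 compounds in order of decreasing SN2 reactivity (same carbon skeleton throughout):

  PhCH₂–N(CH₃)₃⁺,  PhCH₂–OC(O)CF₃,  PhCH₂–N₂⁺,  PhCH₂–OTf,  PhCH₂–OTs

PhCH₂–N₂⁺ > PhCH₂–OTf > PhCH₂–OTs > PhCH₂–OC(O)CF₃ > PhCH₂–N(CH₃)₃⁺

Identical carbon frameworks mean the comparison reduces to leaving-group quality.
The more stable X⁻ (or X) is on its own — i.e. the weaker a base it is — the better a leaving group it makes.
PhCH₂–N₂⁺ loses N₂: no meaningful conjugate acid; N₂ departs as an exceptionally stable neutral molecule
PhCH₂–OTf loses OTf⁻: pKₐ(CF₃SO₃H (triflic acid)) ≈ -14
PhCH₂–OTs loses OTs⁻: pKₐ(p-CH₃C₆H₄SO₃H (TsOH)) ≈ -2.8
PhCH₂–OC(O)CF₃ loses CF₃COO⁻: pKₐ(CF₃COOH) ≈ 0.2
PhCH₂–N(CH₃)₃⁺ loses NR'₃: pKₐ(R'₃NH⁺) ≈ 10.7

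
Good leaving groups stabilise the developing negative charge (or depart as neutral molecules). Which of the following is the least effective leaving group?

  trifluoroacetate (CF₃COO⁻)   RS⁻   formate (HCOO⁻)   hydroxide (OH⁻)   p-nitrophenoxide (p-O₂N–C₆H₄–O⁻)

hydroxide (OH⁻)

trifluoroacetate (CF₃COO⁻): pKₐ(CF₃COOH) ≈ 0.2
formate (HCOO⁻): pKₐ(HCOOH) ≈ 3.8
p-nitrophenoxide (p-O₂N–C₆H₄–O⁻): pKₐ(p-nitrophenol) ≈ 7.2
RS⁻: pKₐ(RSH (a thiol)) ≈ 10.5
hydroxide (OH⁻): pKₐ(H₂O) ≈ 15.7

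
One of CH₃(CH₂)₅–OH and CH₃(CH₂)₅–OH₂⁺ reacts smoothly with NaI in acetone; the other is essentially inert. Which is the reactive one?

CH₃(CH₂)₅–OH₂⁺

From CH₃(CH₂)₅–OH the departing group would be OH⁻ (pKₐ(H₂O) ≈ 15.7). Strong base; essentially never leaves without prior activation.
From CH₃(CH₂)₅–OH₂⁺ the leaving group is H₂O (pKₐ(H₃O⁺) ≈ -1.7). Neutral; leaves from a protonated alcohol (R–OH₂⁺).
(In practice CH₃(CH₂)₅–OH₂⁺ is made from CH₃(CH₂)₅–OH by protonation with strong acid, converting the leaving group from hydroxide to neutral water.)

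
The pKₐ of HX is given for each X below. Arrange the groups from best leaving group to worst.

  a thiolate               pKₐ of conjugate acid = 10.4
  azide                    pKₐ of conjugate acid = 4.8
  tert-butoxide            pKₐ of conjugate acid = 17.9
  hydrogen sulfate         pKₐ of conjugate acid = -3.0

Lower conjugate-acid pKₐ ⇒ weaker base ⇒ better leaving group.
Sorting by the given values: hydrogen sulfate (-3.0), azide (4.8), a thiolate (10.4), tert-butoxide (17.9).

hydrogen sulfate > azide > a thiolate > tert-butoxide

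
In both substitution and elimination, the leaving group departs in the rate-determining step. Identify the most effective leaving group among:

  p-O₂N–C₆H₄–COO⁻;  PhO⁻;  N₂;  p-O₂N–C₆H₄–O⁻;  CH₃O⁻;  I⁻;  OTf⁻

N₂: no meaningful conjugate acid; N₂ departs as an exceptionally stable neutral molecule
OTf⁻: pKₐ(CF₃SO₃H (triflic acid)) ≈ -14
I⁻: pKₐ(HI) ≈ -10
p-O₂N–C₆H₄–COO⁻: pKₐ(p-nitrobenzoic acid) ≈ 3.4
p-O₂N–C₆H₄–O⁻: pKₐ(p-nitrophenol) ≈ 7.2
PhO⁻: pKₐ(C₆H₅OH (phenol)) ≈ 10
CH₃O⁻: pKₐ(CH₃OH) ≈ 15.5

N₂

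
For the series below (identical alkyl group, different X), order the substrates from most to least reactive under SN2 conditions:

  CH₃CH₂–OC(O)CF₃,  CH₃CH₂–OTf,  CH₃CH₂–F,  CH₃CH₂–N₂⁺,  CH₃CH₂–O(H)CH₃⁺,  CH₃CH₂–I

CH₃CH₂–N₂⁺ > CH₃CH₂–OTf > CH₃CH₂–I > CH₃CH₂–O(H)CH₃⁺ > CH₃CH₂–OC(O)CF₃ > CH₃CH₂–F

With the same alkyl group throughout, only the leaving group differentiates the rates.
Rank by basicity of the departing species: weakest base leaves most easily.
CH₃CH₂–N₂⁺ loses N₂: no meaningful conjugate acid; N₂ departs as an exceptionally stable neutral molecule
CH₃CH₂–OTf loses OTf⁻: pKₐ(CF₃SO₃H (triflic acid)) ≈ -14
CH₃CH₂–I loses I⁻: pKₐ(HI) ≈ -10
CH₃CH₂–O(H)CH₃⁺ loses R'OH: pKₐ(R'OH₂⁺) ≈ -2.4
CH₃CH₂–OC(O)CF₃ loses CF₃COO⁻: pKₐ(CF₃COOH) ≈ 0.2
CH₃CH₂–F loses F⁻: pKₐ(HF) ≈ 3.2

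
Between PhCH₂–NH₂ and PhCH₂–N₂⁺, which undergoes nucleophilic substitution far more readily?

PhCH₂–N₂⁺

From PhCH₂–NH₂ the departing group would be NH₂⁻ (pKₐ(NH₃) ≈ 38). Extremely strong base; never a leaving group.
From PhCH₂–N₂⁺ the leaving group is N₂ (no meaningful conjugate acid; N₂ departs as an exceptionally stable neutral molecule).
(In practice PhCH₂–N₂⁺ is made from PhCH₂–NH₂ by diazotisation (NaNO₂ / HCl, 0 °C), generating a diazonium salt that expels N₂.)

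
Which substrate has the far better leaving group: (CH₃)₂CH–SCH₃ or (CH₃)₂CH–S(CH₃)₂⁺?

(CH₃)₂CH–S(CH₃)₂⁺

From (CH₃)₂CH–SCH₃ the departing group would be RS⁻ (pKₐ(RSH (a thiol)) ≈ 10.5). Moderately basic; rarely leaves without activation.
From (CH₃)₂CH–S(CH₃)₂⁺ the leaving group is SR'₂ (pKₐ(R'₂SH⁺) ≈ -7). Neutral; leaves from a sulfonium salt (R–SR'₂⁺).
(In practice (CH₃)₂CH–S(CH₃)₂⁺ is made from (CH₃)₂CH–SCH₃ by S-methylation with CH₃I, allowing neutral dimethyl sulfide, rather than methanethiolate, to depart.)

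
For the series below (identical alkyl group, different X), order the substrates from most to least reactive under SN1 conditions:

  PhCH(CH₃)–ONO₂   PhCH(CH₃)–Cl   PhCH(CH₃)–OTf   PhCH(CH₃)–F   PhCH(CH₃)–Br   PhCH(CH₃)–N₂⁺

The skeletons are identical, so relative rate is governed entirely by leaving-group ability.
The more stable X⁻ (or X) is on its own — i.e. the weaker a base it is — the better a leaving group it makes.
PhCH(CH₃)–N₂⁺ loses N₂: no meaningful conjugate acid; N₂ departs as an exceptionally stable neutral molecule
PhCH(CH₃)–OTf loses OTf⁻: pKₐ(CF₃SO₃H (triflic acid)) ≈ -14
PhCH(CH₃)–Br loses Br⁻: pKₐ(HBr) ≈ -9
PhCH(CH₃)–Cl loses Cl⁻: pKₐ(HCl) ≈ -7
PhCH(CH₃)–ONO₂ loses NO₃⁻: pKₐ(HNO₃) ≈ -1.3
PhCH(CH₃)–F loses F⁻: pKₐ(HF) ≈ 3.2

PhCH(CH₃)–N₂⁺ > PhCH(CH₃)–OTf > PhCH(CH₃)–Br > PhCH(CH₃)–Cl > PhCH(CH₃)–ONO₂ > PhCH(CH₃)–F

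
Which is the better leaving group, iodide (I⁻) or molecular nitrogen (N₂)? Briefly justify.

molecular nitrogen (N₂)

molecular nitrogen (N₂) is the better leaving group.
N₂ is the ultimate leaving group — it departs as an exceptionally stable neutral molecule, whereas iodide (I⁻) (pKₐ(HI) ≈ -10) is far more basic.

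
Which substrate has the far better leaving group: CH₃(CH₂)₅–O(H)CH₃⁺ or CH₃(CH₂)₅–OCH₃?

From CH₃(CH₂)₅–OCH₃ the departing group would be CH₃O⁻ (pKₐ(CH₃OH) ≈ 15.5). Strong base; alkoxides do not leave unassisted.
From CH₃(CH₂)₅–O(H)CH₃⁺ the leaving group is R'OH (pKₐ(R'OH₂⁺) ≈ -2.4). Neutral; leaves from a protonated ether (an oxonium ion, R–O(H)R'⁺).
(In practice CH₃(CH₂)₅–O(H)CH₃⁺ is made from CH₃(CH₂)₅–OCH₃ by protonation with concentrated HI, allowing neutral methanol, rather than methoxide, to depart.)

CH₃(CH₂)₅–O(H)CH₃⁺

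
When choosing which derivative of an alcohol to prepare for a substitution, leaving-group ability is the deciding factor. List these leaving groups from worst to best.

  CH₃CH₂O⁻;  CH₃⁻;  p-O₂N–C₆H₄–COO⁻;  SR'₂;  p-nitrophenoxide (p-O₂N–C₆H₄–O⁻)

SR'₂: pKₐ(R'₂SH⁺) ≈ -7
p-O₂N–C₆H₄–COO⁻: pKₐ(p-nitrobenzoic acid) ≈ 3.4
p-nitrophenoxide (p-O₂N–C₆H₄–O⁻): pKₐ(p-nitrophenol) ≈ 7.2
CH₃CH₂O⁻: pKₐ(CH₃CH₂OH) ≈ 16
CH₃⁻: pKₐ(CH₄) ≈ 48
Reversing gives the worst-to-best order requested.

CH₃⁻ < CH₃CH₂O⁻ < p-nitrophenoxide (p-O₂N–C₆H₄–O⁻) < p-O₂N–C₆H₄–COO⁻ < SR'₂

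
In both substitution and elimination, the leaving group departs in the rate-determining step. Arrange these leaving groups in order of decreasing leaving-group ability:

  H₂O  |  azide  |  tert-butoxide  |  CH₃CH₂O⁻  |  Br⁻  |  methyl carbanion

The more stable X⁻ (or X) is on its own — i.e. the weaker a base it is — the better a leaving group it makes.
Br⁻: pKₐ(HBr) ≈ -9 — weak base; good leaving group
H₂O: pKₐ(H₃O⁺) ≈ -1.7 — neutral; leaves from a protonated alcohol (R–OH₂⁺)
azide: pKₐ(HN₃) ≈ 4.7 — linear, resonance-stabilised
CH₃CH₂O⁻: pKₐ(CH₃CH₂OH) ≈ 16
tert-butoxide: pKₐ(t-BuOH) ≈ 18
methyl carbanion: pKₐ(CH₄) ≈ 48 — unstabilised carbanion; the worst conceivable leaving group

Br⁻ > H₂O > azide > CH₃CH₂O⁻ > tert-butoxide > methyl carbanion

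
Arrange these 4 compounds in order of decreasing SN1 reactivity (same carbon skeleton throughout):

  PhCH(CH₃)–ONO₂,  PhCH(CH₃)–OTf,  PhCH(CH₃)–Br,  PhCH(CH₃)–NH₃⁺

PhCH(CH₃)–OTf > PhCH(CH₃)–Br > PhCH(CH₃)–ONO₂ > PhCH(CH₃)–NH₃⁺

Identical carbon frameworks mean the comparison reduces to leaving-group quality.
A good leaving group is a weak base: the lower the pKₐ of its conjugate acid, the more readily it departs.
PhCH(CH₃)–OTf loses OTf⁻: pKₐ(CF₃SO₃H (triflic acid)) ≈ -14
PhCH(CH₃)–Br loses Br⁻: pKₐ(HBr) ≈ -9
PhCH(CH₃)–ONO₂ loses NO₃⁻: pKₐ(HNO₃) ≈ -1.3
PhCH(CH₃)–NH₃⁺ loses NH₃: pKₐ(NH₄⁺) ≈ 9.2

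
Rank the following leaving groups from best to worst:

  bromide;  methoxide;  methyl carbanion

bromide > methoxide > methyl carbanion

bromide: pKₐ(HBr) ≈ -9 — weak base; good leaving group
methoxide: pKₐ(CH₃OH) ≈ 15.5 — strong base; alkoxides do not leave unassisted
methyl carbanion: pKₐ(CH₄) ≈ 48 — unstabilised carbanion; the worst conceivable leaving group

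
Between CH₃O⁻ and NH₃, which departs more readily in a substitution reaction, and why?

NH₃

NH₃ is the better leaving group.
pKₐ(NH₄⁺) ≈ 9.2 versus pKₐ(CH₃OH) ≈ 15.5: NH₃ is the much weaker base.
Neutral but moderately basic; leaves from R–NH₃⁺.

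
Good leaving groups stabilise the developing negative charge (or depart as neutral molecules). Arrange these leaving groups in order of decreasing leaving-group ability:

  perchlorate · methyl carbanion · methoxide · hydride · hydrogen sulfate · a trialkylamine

perchlorate > hydrogen sulfate > a trialkylamine > methoxide > hydride > methyl carbanion

The more stable X⁻ (or X) is on its own — i.e. the weaker a base it is — the better a leaving group it makes.
perchlorate: pKₐ(HClO₄) ≈ -10
hydrogen sulfate: pKₐ(H₂SO₄) ≈ -3
a trialkylamine: pKₐ(R'₃NH⁺) ≈ 10.7
methoxide: pKₐ(CH₃OH) ≈ 15.5
hydride: pKₐ(H₂) ≈ 36
methyl carbanion: pKₐ(CH₄) ≈ 48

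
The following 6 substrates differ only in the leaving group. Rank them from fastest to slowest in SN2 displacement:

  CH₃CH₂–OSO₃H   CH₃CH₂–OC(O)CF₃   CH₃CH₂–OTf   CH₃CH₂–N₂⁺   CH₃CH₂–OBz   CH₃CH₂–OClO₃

The skeletons are identical, so relative rate is governed entirely by leaving-group ability.
A good leaving group is a weak base: the lower the pKₐ of its conjugate acid, the more readily it departs.
CH₃CH₂–N₂⁺ loses N₂: no meaningful conjugate acid; N₂ departs as an exceptionally stable neutral molecule
CH₃CH₂–OTf loses OTf⁻: pKₐ(CF₃SO₃H (triflic acid)) ≈ -14
CH₃CH₂–OClO₃ loses ClO₄⁻: pKₐ(HClO₄) ≈ -10
CH₃CH₂–OSO₃H loses HSO₄⁻: pKₐ(H₂SO₄) ≈ -3
CH₃CH₂–OC(O)CF₃ loses CF₃COO⁻: pKₐ(CF₃COOH) ≈ 0.2
CH₃CH₂–OBz loses PhCOO⁻: pKₐ(C₆H₅COOH) ≈ 4.2

CH₃CH₂–N₂⁺ > CH₃CH₂–OTf > CH₃CH₂–OClO₃ > CH₃CH₂–OSO₃H > CH₃CH₂–OC(O)CF₃ > CH₃CH₂–OBz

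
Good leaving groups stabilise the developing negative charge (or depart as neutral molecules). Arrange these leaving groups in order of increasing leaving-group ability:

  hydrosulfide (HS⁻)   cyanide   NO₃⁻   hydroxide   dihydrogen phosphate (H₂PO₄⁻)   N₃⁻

hydroxide < cyanide < hydrosulfide (HS⁻) < N₃⁻ < dihydrogen phosphate (H₂PO₄⁻) < NO₃⁻

Rank by basicity of the departing species: weakest base leaves most easily.
NO₃⁻: pKₐ(HNO₃) ≈ -1.3 — resonance-delocalised over three oxygens
dihydrogen phosphate (H₂PO₄⁻): pKₐ(H₃PO₄) ≈ 2.1 — moderate base; biological leaving group after further activation
N₃⁻: pKₐ(HN₃) ≈ 4.7 — linear, resonance-stabilised
hydrosulfide (HS⁻): pKₐ(H₂S) ≈ 7 — larger and more polarisable than the oxygen analogue
cyanide: pKₐ(HCN) ≈ 9.2
hydroxide: pKₐ(H₂O) ≈ 15.7
Listed from poorest to best leaving group as asked.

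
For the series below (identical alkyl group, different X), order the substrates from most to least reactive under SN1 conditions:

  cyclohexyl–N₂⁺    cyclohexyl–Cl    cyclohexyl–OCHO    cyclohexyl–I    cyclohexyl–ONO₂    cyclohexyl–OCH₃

cyclohexyl–N₂⁺ > cyclohexyl–I > cyclohexyl–Cl > cyclohexyl–ONO₂ > cyclohexyl–OCHO > cyclohexyl–OCH₃

Identical carbon frameworks mean the comparison reduces to leaving-group quality.
Leaving-group ability tracks the stability of the departed species; conjugate-acid pKₐ is the usual yardstick (lower pKₐ → better LG).
cyclohexyl–N₂⁺ loses N₂: no meaningful conjugate acid; N₂ departs as an exceptionally stable neutral molecule
cyclohexyl–I loses I⁻: pKₐ(HI) ≈ -10
cyclohexyl–Cl loses Cl⁻: pKₐ(HCl) ≈ -7
cyclohexyl–ONO₂ loses NO₃⁻: pKₐ(HNO₃) ≈ -1.3
cyclohexyl–OCHO loses HCOO⁻: pKₐ(HCOOH) ≈ 3.8
cyclohexyl–OCH₃ loses CH₃O⁻: pKₐ(CH₃OH) ≈ 15.5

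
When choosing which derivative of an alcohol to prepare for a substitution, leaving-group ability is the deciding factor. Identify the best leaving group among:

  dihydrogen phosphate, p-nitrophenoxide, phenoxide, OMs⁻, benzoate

A good leaving group is a weak base: the lower the pKₐ of its conjugate acid, the more readily it departs.
OMs⁻: pKₐ(CH₃SO₃H (MsOH)) ≈ -1.9
dihydrogen phosphate: pKₐ(H₃PO₄) ≈ 2.1
benzoate: pKₐ(C₆H₅COOH) ≈ 4.2
p-nitrophenoxide: pKₐ(p-nitrophenol) ≈ 7.2
phenoxide: pKₐ(C₆H₅OH (phenol)) ≈ 10

OMs⁻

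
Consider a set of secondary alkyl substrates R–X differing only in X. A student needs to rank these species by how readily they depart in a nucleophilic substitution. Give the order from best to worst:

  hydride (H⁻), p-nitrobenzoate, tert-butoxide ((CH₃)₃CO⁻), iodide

iodide > p-nitrobenzoate > tert-butoxide ((CH₃)₃CO⁻) > hydride (H⁻)

iodide: pKₐ(HI) ≈ -10
p-nitrobenzoate: pKₐ(p-nitrobenzoic acid) ≈ 3.4
tert-butoxide ((CH₃)₃CO⁻): pKₐ(t-BuOH) ≈ 18
hydride (H⁻): pKₐ(H₂) ≈ 36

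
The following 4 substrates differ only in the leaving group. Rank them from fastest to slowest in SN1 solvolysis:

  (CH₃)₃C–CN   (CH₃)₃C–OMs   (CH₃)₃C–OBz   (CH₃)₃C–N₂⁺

(CH₃)₃C–N₂⁺ > (CH₃)₃C–OMs > (CH₃)₃C–OBz > (CH₃)₃C–CN

Same R in every case — rank the leaving groups.
Leaving-group ability tracks the stability of the departed species; conjugate-acid pKₐ is the usual yardstick (lower pKₐ → better LG).
(CH₃)₃C–N₂⁺ loses N₂: no meaningful conjugate acid; N₂ departs as an exceptionally stable neutral molecule
(CH₃)₃C–OMs loses OMs⁻: pKₐ(CH₃SO₃H (MsOH)) ≈ -1.9
(CH₃)₃C–OBz loses PhCOO⁻: pKₐ(C₆H₅COOH) ≈ 4.2
(CH₃)₃C–CN loses CN⁻: pKₐ(HCN) ≈ 9.2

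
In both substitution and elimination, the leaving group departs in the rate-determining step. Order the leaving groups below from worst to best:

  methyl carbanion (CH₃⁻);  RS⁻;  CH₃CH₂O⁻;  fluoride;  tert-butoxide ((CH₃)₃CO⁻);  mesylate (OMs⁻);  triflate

Leaving-group ability tracks the stability of the departed species; conjugate-acid pKₐ is the usual yardstick (lower pKₐ → better LG).
triflate: pKₐ(CF₃SO₃H (triflic acid)) ≈ -14 — charge spread over three oxygens and a CF₃ group; the premier leaving group in synthesis
mesylate (OMs⁻): pKₐ(CH₃SO₃H (MsOH)) ≈ -1.9 — resonance-delocalised alkanesulfonate
fluoride: pKₐ(HF) ≈ 3.2 — small and strongly basic; the poor halide leaving group
RS⁻: pKₐ(RSH (a thiol)) ≈ 10.5 — moderately basic; rarely leaves without activation
CH₃CH₂O⁻: pKₐ(CH₃CH₂OH) ≈ 16
tert-butoxide ((CH₃)₃CO⁻): pKₐ(t-BuOH) ≈ 18 — bulky, strongly basic alkoxide
methyl carbanion (CH₃⁻): pKₐ(CH₄) ≈ 48 — unstabilised carbanion; the worst conceivable leaving group
Reversing gives the worst-to-best order requested.

methyl carbanion (CH₃⁻) < tert-butoxide ((CH₃)₃CO⁻) < CH₃CH₂O⁻ < RS⁻ < fluoride < mesylate (OMs⁻) < triflate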